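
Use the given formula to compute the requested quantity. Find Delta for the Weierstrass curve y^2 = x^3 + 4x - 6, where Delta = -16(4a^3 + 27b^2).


Compute each component:
4a^3 = 4*4^3 = 4*64 = 256
27b^2 = 27*(-6)^2 = 27*36 = 972
4a^3 + 27b^2 = 256 + 972 = 1228
Delta = -16*1228 = -19648

-19648


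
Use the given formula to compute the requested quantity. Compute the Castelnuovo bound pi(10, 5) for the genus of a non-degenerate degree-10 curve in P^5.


Castelnuovo's bound: write d - 1 = m(r-1) + epsilon with 0 <= epsilon < r-1.
d - 1 = 10 - 1 = 9
r - 1 = 5 - 1 = 4
9 = 2*4 + 1, so m = 2, epsilon = 1
pi(d, r) = m(m-1)(r-1)/2 + m*epsilon
= 2*1*4/2 + 2*1
= 8/2 + 2
= 4 + 2 = 6

6


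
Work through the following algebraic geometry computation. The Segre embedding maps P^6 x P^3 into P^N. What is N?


The Segre embedding maps P^m x P^n into P^N via
all products of coordinates from each factor.
N = (m+1)(n+1) - 1
N = (6+1)(3+1) - 1
N = 7*4 - 1
N = 28 - 1 = 27

27


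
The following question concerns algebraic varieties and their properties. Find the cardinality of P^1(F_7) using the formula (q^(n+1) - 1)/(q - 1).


P^1(F_7) has (q^(n+1) - 1)/(q - 1) points.
= 7^1 + 7^0
= 7 + 1
= 8

8


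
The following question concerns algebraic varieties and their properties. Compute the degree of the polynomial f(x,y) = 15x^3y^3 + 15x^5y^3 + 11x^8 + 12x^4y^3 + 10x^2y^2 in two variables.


Examine each term for its total degree (sum of exponents).
  Term '15x^3y^3' has total degree 3+3 = 6.
  Term '15x^5y^3' has total degree 5+3 = 8.
  Term '11x^8' has total degree 8+0 = 8.
  Term '12x^4y^3' has total degree 4+3 = 7.
  Term '10x^2y^2' has total degree 2+2 = 4.
The maximum total degree among all terms is 8.

8


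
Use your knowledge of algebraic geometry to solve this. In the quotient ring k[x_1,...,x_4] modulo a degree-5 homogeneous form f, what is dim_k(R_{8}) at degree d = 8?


For R = k[x_1,...,x_n]/(f) with f homogeneous of degree e:
The Hilbert series is (1 - t^e)/(1 - t)^n.
So h(d) = C(d+n-1, n-1) - C(d-e+n-1, n-1) for d >= e.
With n=4, e=5, d=8:
C(8+4-1, 4-1) = C(11, 3) = 165
C(8-5+4-1, 4-1) = C(6, 3) = 20
h(8) = 165 - 20 = 145

145


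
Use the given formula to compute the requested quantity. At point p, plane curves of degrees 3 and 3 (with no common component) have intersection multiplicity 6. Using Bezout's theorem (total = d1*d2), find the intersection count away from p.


By Bezout's theorem, the total intersection number is d1 * d2.
Total = 3 * 3 = 9
Intersection multiplicity at p = 6
Remaining intersections = 9 - 6 = 3

3


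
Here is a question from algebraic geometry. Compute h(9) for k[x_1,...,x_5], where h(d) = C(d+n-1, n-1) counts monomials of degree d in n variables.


The Hilbert function for the polynomial ring in 5 variables is:
h(d) = C(d+n-1, n-1)
h(9) = C(9+5-1, 5-1) = C(13, 4)
= 13! / (4! * 9!)
= 715

715


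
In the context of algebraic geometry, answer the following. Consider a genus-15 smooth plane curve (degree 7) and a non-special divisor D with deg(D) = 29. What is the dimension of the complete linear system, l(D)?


First, compute the genus of a smooth plane curve of degree 7:
g = (d-1)(d-2)/2 = (7-1)(7-2)/2 = 15
For a non-special divisor D (i.e., h^1(D) = 0), Riemann-Roch gives:
l(D) = deg(D) - g + 1
Since deg(D) = 29 >= 2g - 1 = 29, D is non-special.
l(D) = 29 - 15 + 1 = 15

15


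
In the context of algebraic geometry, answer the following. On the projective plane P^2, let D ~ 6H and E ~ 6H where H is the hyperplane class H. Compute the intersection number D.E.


Using bilinearity of the intersection pairing on the projective plane P^2:
(aH).(bH) = ab * (H.H)
We have H^2 = 1 (Bezout).
D.E = (6H).(6H) = 6*6*1
= 36*1
= 36

36


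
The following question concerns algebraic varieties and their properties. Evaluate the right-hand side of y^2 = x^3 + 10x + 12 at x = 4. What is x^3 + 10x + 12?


Compute x^3 + 10x + 12 at x = 4:
x^3 = 4^3 = 64
10*x = 10*4 = 40
Sum: 64 + 40 + 12 = 116

116


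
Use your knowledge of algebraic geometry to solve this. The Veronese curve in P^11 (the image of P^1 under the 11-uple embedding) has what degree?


The rational normal curve in P^11 is the image of P^1 under the 11-uple Veronese.
A general hyperplane in P^11 pulls back to a degree-11 form on P^1, which has 11 zeros,
so the curve meets a general hyperplane in 11 points. Degree = 11.

11


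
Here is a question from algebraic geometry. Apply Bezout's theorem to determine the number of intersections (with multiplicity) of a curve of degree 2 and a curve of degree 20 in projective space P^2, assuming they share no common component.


Bezout's theorem states the intersection count equals the product of degrees.
Intersection count = 2 * 20 = 40

40


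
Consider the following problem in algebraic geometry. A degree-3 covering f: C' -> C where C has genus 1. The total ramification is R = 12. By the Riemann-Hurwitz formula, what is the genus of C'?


Riemann-Hurwitz formula: 2g' - 2 = d(2g - 2) + R
Given: d = 3, g = 1, R = 12
2g' - 2 = 3*(2*1 - 2) + 12
2g' - 2 = 3*0 + 12
2g' - 2 = 0 + 12 = 12
2g' = 14
g' = 7

7


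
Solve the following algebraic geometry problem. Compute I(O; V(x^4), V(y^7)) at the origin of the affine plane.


The intersection multiplicity of V(x^a) and V(y^b) at the origin is:
I(O; V(x^4), V(y^7)) = dim_k(k[x,y]/(x^4, y^7))
A basis for k[x,y]/(x^4, y^7) is the set of monomials x^i * y^j
where 0 <= i < 4 and 0 <= j < 7.
The number of such monomials is 4 * 7 = 28

28


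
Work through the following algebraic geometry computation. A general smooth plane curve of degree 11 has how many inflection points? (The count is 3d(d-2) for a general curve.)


For a general smooth plane curve C of degree d, the inflection points are
the intersection of C with its Hessian curve, which has degree 3(d-2).
By Bezout, the total intersection number is d * 3(d-2) = 11 * 27 = 297.
For a general curve every flex is ordinary, so each contributes
multiplicity 1 to C·Hess(C), and the number of distinct inflection
points is 3d(d-2).
Inflection points = 3*11*(11-2) = 3*11*9 = 297

297


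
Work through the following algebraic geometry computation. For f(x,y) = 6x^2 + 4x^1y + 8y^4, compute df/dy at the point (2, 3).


df/dy = 4*x^1 + 4*8*y^3
At (2,3): 4*2^1 + 4*8*3^3
= 8 + 864
= 872

872


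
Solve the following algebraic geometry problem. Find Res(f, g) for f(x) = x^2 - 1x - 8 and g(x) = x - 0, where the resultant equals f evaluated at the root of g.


For Res(f, x - c), we evaluate f at x = c.
f(0) = 0^2 - 1*0 - 8
= 0 + 0 - 8
= 0 - 8 = -8
Res(f, g) = -8

-8


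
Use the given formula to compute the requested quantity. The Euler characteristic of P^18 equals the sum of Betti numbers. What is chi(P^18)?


The complex projective space P^18 has one cell in each even real dimension 0, 2, ..., 36.
The cohomology groups are H^{2k}(P^18) = Z for k = 0,...,18, and 0 otherwise.
Euler characteristic = sum of Betti numbers = 1 per even-dimensional cohomology group.
chi(P^18) = 18 + 1 = 19

19


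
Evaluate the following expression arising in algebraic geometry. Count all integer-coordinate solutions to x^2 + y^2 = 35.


Systematically check integer values of x where x^2 <= 35.
For each valid x, check if 35 - x^2 is a perfect square.
Total integer solutions found: 0

0


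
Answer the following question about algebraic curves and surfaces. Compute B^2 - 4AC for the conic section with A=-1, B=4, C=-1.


The discriminant of a conic Ax^2 + Bxy + Cy^2 + ... = 0 is B^2 - 4AC.
B^2 = 4^2 = 16
4AC = 4*(-1)*(-1) = 4
Discriminant = 16 - 4 = 12

12


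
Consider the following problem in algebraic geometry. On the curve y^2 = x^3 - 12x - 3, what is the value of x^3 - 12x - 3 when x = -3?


Compute x^3 - 12x - 3 at x = -3:
x^3 = (-3)^3 = -27
(-12)*x = (-12)*(-3) = 36
Sum: -27 + 36 - 3 = 6

6


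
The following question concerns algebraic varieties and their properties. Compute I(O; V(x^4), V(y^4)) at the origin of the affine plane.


The intersection multiplicity of V(x^a) and V(y^b) at the origin is:
I(O; V(x^4), V(y^4)) = dim_k(k[x,y]/(x^4, y^4))
A basis for k[x,y]/(x^4, y^4) is the set of monomials x^i * y^j
where 0 <= i < 4 and 0 <= j < 4.
The number of such monomials is 4 * 4 = 16

16


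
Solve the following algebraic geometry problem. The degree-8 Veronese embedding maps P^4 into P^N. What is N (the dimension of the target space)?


The Veronese embedding v_d: P^n -> P^N maps each point to all
degree-d monomials in n+1 homogeneous coordinates.
N = C(n+d, d) - 1
N = C(4+8, 8) - 1
N = C(12, 8) - 1
C(12, 8) = 495
N = 495 - 1 = 494

494


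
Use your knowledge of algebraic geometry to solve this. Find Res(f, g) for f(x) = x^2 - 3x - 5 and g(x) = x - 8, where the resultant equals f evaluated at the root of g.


For Res(f, x - c), we evaluate f at x = c.
f(8) = 8^2 - 3*8 - 5
= 64 - 24 - 5
= 40 - 5 = 35
Res(f, g) = 35

35


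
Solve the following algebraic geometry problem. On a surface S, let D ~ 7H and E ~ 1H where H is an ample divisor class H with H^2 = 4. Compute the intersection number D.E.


Using bilinearity of the intersection pairing on a surface S:
(aH).(bH) = ab * (H.H)
We have H^2 = 4.
D.E = (7H).(1H) = 7*1*4
= 7*4
= 28

28


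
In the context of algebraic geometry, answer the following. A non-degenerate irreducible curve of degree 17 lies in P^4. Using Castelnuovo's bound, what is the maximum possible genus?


Castelnuovo's bound: write d - 1 = m(r-1) + epsilon with 0 <= epsilon < r-1.
d - 1 = 17 - 1 = 16
r - 1 = 4 - 1 = 3
16 = 5*3 + 1, so m = 5, epsilon = 1
pi(d, r) = m(m-1)(r-1)/2 + m*epsilon
= 5*4*3/2 + 5*1
= 60/2 + 5
= 30 + 5 = 35

35


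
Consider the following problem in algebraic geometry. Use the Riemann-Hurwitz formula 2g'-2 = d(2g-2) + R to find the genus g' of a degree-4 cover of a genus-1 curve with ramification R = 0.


Riemann-Hurwitz formula: 2g' - 2 = d(2g - 2) + R
Given: d = 4, g = 1, R = 0
2g' - 2 = 4*(2*1 - 2) + 0
2g' - 2 = 4*0 + 0
2g' - 2 = 0 + 0 = 0
2g' = 2
g' = 1

1


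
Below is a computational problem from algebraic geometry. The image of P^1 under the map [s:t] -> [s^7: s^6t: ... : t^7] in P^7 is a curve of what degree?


The rational normal curve in P^7 is the image of P^1 under the 7-uple Veronese.
A general hyperplane in P^7 pulls back to a degree-7 form on P^1, which has 7 zeros,
so the curve meets a general hyperplane in 7 points. Degree = 7.

7


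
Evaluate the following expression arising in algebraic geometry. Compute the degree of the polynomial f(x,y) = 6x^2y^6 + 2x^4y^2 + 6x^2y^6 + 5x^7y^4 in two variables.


Examine each term for its total degree (sum of exponents).
  Term '6x^2y^6' has total degree 2+6 = 8.
  Term '2x^4y^2' has total degree 4+2 = 6.
  Term '6x^2y^6' has total degree 2+6 = 8.
  Term '5x^7y^4' has total degree 7+4 = 11.
The maximum total degree among all terms is 11.

11


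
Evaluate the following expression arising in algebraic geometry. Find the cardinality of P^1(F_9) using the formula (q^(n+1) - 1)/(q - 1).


P^1(F_9) has (q^(n+1) - 1)/(q - 1) points.
= 9^1 + 9^0
= 9 + 1
= 10

10


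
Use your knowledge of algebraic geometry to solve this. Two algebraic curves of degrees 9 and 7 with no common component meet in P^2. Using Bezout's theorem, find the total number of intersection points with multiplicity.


Bezout's theorem states the intersection count equals the product of degrees.
Intersection count = 9 * 7 = 63

63


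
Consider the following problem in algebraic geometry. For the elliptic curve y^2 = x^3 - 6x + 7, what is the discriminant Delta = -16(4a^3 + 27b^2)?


Compute each component:
4a^3 = 4*(-6)^3 = 4*(-216) = -864
27b^2 = 27*7^2 = 27*49 = 1323
4a^3 + 27b^2 = -864 + 1323 = 459
Delta = -16*459 = -7344

-7344


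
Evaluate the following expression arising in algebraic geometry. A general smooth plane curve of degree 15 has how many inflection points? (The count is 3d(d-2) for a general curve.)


For a general smooth plane curve C of degree d, the inflection points are
the intersection of C with its Hessian curve, which has degree 3(d-2).
By Bezout, the total intersection number is d * 3(d-2) = 15 * 39 = 585.
For a general curve every flex is ordinary, so each contributes
multiplicity 1 to C·Hess(C), and the number of distinct inflection
points is 3d(d-2).
Inflection points = 3*15*(15-2) = 3*15*13 = 585

585


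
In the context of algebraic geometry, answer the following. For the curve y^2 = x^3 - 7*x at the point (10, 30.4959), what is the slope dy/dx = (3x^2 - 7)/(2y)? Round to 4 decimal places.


Using implicit differentiation of y^2 = x^3 - 7*x:
2y * dy/dx = 3x^2 - 7
dy/dx = (3x^2 - 7)/(2y)
Numerator: 3*10^2 - 7 = 293
Denominator: 2*30.4959 = 60.9918
dy/dx = 293/60.9918 = 4.8039

4.8039


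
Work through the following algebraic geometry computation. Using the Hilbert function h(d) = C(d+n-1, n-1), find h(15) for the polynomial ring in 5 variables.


The Hilbert function for the polynomial ring in 5 variables is:
h(d) = C(d+n-1, n-1)
h(15) = C(15+5-1, 5-1) = C(19, 4)
= 19! / (4! * 15!)
= 3876

3876


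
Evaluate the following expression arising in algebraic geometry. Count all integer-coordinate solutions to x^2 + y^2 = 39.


Systematically check integer values of x where x^2 <= 39.
For each valid x, check if 39 - x^2 is a perfect square.
Total integer solutions found: 0

0


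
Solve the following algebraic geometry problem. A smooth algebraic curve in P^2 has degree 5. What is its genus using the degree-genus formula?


Using the genus formula for smooth plane curves:
g = (d-1)(d-2)/2
g = (5-1)(5-2)/2
g = 4*3/2
g = 12/2 = 6

6


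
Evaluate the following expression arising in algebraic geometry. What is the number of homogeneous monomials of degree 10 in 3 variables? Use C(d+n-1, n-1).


The number of degree-10 monomials in 3 variables is C(d+n-1, n-1).
= C(10+3-1, 3-1) = C(12, 2)
= 66

66


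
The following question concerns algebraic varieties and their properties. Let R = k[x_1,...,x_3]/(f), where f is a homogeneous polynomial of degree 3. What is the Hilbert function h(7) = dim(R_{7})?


For R = k[x_1,...,x_n]/(f) with f homogeneous of degree e:
The Hilbert series is (1 - t^e)/(1 - t)^n.
So h(d) = C(d+n-1, n-1) - C(d-e+n-1, n-1) for d >= e.
With n=3, e=3, d=7:
C(7+3-1, 3-1) = C(9, 2) = 36
C(7-3+3-1, 3-1) = C(6, 2) = 15
h(7) = 36 - 15 = 21

21


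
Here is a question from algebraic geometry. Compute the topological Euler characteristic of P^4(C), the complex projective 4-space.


The complex projective space P^4 has one cell in each even real dimension 0, 2, ..., 8.
The cohomology groups are H^{2k}(P^4) = Z for k = 0,...,4, and 0 otherwise.
Euler characteristic = sum of Betti numbers = 1 per even-dimensional cohomology group.
chi(P^4) = 4 + 1 = 5

5


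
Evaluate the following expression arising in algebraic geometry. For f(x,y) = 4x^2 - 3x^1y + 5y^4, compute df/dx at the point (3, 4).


df/dx = 2*4*x^1 + 1*(-3)*x^0*y
At (3,4): 2*4*3^1 + 1*(-3)*3^0*4
= 24 - 12
= 12

12


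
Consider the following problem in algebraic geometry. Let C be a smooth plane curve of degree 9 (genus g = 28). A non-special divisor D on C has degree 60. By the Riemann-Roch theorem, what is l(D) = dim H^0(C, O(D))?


First, compute the genus of a smooth plane curve of degree 9:
g = (d-1)(d-2)/2 = (9-1)(9-2)/2 = 28
For a non-special divisor D (i.e., h^1(D) = 0), Riemann-Roch gives:
l(D) = deg(D) - g + 1
Since deg(D) = 60 >= 2g - 1 = 55, D is non-special.
l(D) = 60 - 28 + 1 = 33

33


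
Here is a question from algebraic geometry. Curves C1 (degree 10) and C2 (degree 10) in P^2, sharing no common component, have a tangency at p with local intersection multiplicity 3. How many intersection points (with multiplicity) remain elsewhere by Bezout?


By Bezout's theorem, the total intersection number is d1 * d2.
Total = 10 * 10 = 100
Intersection multiplicity at p = 3
Remaining intersections = 100 - 3 = 97

97


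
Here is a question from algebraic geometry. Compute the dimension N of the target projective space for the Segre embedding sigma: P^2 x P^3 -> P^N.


The Segre embedding maps P^m x P^n into P^N via
all products of coordinates from each factor.
N = (m+1)(n+1) - 1
N = (2+1)(3+1) - 1
N = 3*4 - 1
N = 12 - 1 = 11

11


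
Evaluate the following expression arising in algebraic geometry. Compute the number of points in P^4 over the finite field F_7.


P^4(F_7) has (q^(n+1) - 1)/(q - 1) points.
= 7^4 + 7^3 + 7^2 + 7^1 + 7^0
= 2401 + 343 + 49 + 7 + 1
= 2801

2801


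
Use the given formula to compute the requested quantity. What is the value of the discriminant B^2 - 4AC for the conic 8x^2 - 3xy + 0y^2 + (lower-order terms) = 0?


The discriminant of a conic Ax^2 + Bxy + Cy^2 + ... = 0 is B^2 - 4AC.
B^2 = (-3)^2 = 9
4AC = 4*8*0 = 0
Discriminant = 9 + 0 = 9

9


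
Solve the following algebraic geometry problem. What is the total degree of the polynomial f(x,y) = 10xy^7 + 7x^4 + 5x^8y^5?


Examine each term for its total degree (sum of exponents).
  Term '10xy^7' has total degree 1+7 = 8.
  Term '7x^4' has total degree 4+0 = 4.
  Term '5x^8y^5' has total degree 8+5 = 13.
The maximum total degree among all terms is 13.

13


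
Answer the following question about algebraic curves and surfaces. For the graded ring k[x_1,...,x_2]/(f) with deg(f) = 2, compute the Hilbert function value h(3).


For R = k[x_1,...,x_n]/(f) with f homogeneous of degree e:
The Hilbert series is (1 - t^e)/(1 - t)^n.
So h(d) = C(d+n-1, n-1) - C(d-e+n-1, n-1) for d >= e.
With n=2, e=2, d=3:
C(3+2-1, 2-1) = C(4, 1) = 4
C(3-2+2-1, 2-1) = C(2, 1) = 2
h(3) = 4 - 2 = 2

2


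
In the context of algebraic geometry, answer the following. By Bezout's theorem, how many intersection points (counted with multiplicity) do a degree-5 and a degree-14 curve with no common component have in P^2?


Bezout's theorem states the intersection count equals the product of degrees.
Intersection count = 5 * 14 = 70

70


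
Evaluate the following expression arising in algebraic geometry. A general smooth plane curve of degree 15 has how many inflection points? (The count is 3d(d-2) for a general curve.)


For a general smooth plane curve C of degree d, the inflection points are
the intersection of C with its Hessian curve, which has degree 3(d-2).
By Bezout, the total intersection number is d * 3(d-2) = 15 * 39 = 585.
For a general curve every flex is ordinary, so each contributes
multiplicity 1 to C·Hess(C), and the number of distinct inflection
points is 3d(d-2).
Inflection points = 3*15*(15-2) = 3*15*13 = 585

585


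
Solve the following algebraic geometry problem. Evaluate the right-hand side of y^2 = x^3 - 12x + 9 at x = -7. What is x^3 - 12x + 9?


Compute x^3 - 12x + 9 at x = -7:
x^3 = (-7)^3 = -343
(-12)*x = (-12)*(-7) = 84
Sum: -343 + 84 + 9 = -250

-250


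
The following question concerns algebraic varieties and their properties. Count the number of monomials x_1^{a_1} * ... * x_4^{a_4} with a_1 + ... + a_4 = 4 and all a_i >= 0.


The number of degree-4 monomials in 4 variables is C(d+n-1, n-1).
= C(4+4-1, 4-1) = C(7, 3)
= 35

35


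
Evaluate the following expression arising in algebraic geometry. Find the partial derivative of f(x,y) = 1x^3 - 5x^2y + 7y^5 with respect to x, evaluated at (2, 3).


df/dx = 3*1*x^2 + 2*(-5)*x^1*y
At (2,3): 3*1*2^2 + 2*(-5)*2^1*3
= 12 - 60
= -48

-48


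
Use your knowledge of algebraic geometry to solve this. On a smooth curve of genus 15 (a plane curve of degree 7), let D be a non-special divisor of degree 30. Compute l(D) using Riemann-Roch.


First, compute the genus of a smooth plane curve of degree 7:
g = (d-1)(d-2)/2 = (7-1)(7-2)/2 = 15
For a non-special divisor D (i.e., h^1(D) = 0), Riemann-Roch gives:
l(D) = deg(D) - g + 1
Since deg(D) = 30 >= 2g - 1 = 29, D is non-special.
l(D) = 30 - 15 + 1 = 16

16


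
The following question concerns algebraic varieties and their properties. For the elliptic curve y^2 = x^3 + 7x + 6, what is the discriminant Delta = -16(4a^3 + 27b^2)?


Compute each component:
4a^3 = 4*7^3 = 4*343 = 1372
27b^2 = 27*6^2 = 27*36 = 972
4a^3 + 27b^2 = 1372 + 972 = 2344
Delta = -16*2344 = -37504

-37504


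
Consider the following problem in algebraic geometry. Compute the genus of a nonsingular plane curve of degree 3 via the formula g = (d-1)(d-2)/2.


Using the genus formula for smooth plane curves:
g = (d-1)(d-2)/2
g = (3-1)(3-2)/2
g = 2*1/2
g = 2/2 = 1

1


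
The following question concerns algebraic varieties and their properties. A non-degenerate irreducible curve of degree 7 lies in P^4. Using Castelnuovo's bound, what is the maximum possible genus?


Castelnuovo's bound: write d - 1 = m(r-1) + epsilon with 0 <= epsilon < r-1.
d - 1 = 7 - 1 = 6
r - 1 = 4 - 1 = 3
6 = 2*3 + 0, so m = 2, epsilon = 0
pi(d, r) = m(m-1)(r-1)/2 + m*epsilon
= 2*1*3/2 + 2*0
= 6/2 + 0
= 3 + 0 = 3

3


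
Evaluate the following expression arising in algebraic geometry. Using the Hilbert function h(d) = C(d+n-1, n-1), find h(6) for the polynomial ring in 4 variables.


The Hilbert function for the polynomial ring in 4 variables is:
h(d) = C(d+n-1, n-1)
h(6) = C(6+4-1, 4-1) = C(9, 3)
= 9! / (3! * 6!)
= 84

84


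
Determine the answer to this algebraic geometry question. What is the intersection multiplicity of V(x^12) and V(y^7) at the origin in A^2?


The intersection multiplicity of V(x^a) and V(y^b) at the origin is:
I(O; V(x^12), V(y^7)) = dim_k(k[x,y]/(x^12, y^7))
A basis for k[x,y]/(x^12, y^7) is the set of monomials x^i * y^j
where 0 <= i < 12 and 0 <= j < 7.
The number of such monomials is 12 * 7 = 84

84


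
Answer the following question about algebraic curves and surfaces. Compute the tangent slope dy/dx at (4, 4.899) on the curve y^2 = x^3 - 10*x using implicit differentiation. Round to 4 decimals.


Using implicit differentiation of y^2 = x^3 - 10*x:
2y * dy/dx = 3x^2 - 10
dy/dx = (3x^2 - 10)/(2y)
Numerator: 3*4^2 - 10 = 38
Denominator: 2*4.899 = 9.798
dy/dx = 38/9.798 = 3.8783

3.8783


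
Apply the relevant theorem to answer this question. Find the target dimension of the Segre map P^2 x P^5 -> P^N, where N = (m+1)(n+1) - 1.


The Segre embedding maps P^m x P^n into P^N via
all products of coordinates from each factor.
N = (m+1)(n+1) - 1
N = (2+1)(5+1) - 1
N = 3*6 - 1
N = 18 - 1 = 17

17


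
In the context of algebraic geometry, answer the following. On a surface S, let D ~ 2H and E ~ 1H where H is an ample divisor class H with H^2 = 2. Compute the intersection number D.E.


Using bilinearity of the intersection pairing on a surface S:
(aH).(bH) = ab * (H.H)
We have H^2 = 2.
D.E = (2H).(1H) = 2*1*2
= 2*2
= 4

4


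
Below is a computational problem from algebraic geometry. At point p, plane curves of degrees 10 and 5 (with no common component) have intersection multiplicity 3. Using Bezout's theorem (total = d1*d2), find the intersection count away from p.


By Bezout's theorem, the total intersection number is d1 * d2.
Total = 10 * 5 = 50
Intersection multiplicity at p = 3
Remaining intersections = 50 - 3 = 47

47


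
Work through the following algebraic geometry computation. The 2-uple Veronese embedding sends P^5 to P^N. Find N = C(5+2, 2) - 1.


The Veronese embedding v_d: P^n -> P^N maps each point to all
degree-d monomials in n+1 homogeneous coordinates.
N = C(n+d, d) - 1
N = C(5+2, 2) - 1
N = C(7, 2) - 1
C(7, 2) = 21
N = 21 - 1 = 20

20


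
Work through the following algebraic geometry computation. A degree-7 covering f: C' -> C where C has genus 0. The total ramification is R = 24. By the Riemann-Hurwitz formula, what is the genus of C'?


Riemann-Hurwitz formula: 2g' - 2 = d(2g - 2) + R
Given: d = 7, g = 0, R = 24
2g' - 2 = 7*(2*0 - 2) + 24
2g' - 2 = 7*(-2) + 24
2g' - 2 = -14 + 24 = 10
2g' = 12
g' = 6

6


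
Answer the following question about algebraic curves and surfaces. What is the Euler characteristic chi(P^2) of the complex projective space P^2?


The complex projective space P^2 has one cell in each even real dimension 0, 2, ..., 4.
The cohomology groups are H^{2k}(P^2) = Z for k = 0,...,2, and 0 otherwise.
Euler characteristic = sum of Betti numbers = 1 per even-dimensional cohomology group.
chi(P^2) = 2 + 1 = 3

3


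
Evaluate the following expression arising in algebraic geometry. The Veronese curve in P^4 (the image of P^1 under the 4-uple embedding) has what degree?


The rational normal curve in P^4 is the image of P^1 under the 4-uple Veronese.
A general hyperplane in P^4 pulls back to a degree-4 form on P^1, which has 4 zeros,
so the curve meets a general hyperplane in 4 points. Degree = 4.

4


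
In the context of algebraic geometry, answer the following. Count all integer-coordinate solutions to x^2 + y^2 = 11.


Systematically check integer values of x where x^2 <= 11.
For each valid x, check if 11 - x^2 is a perfect square.
Total integer solutions found: 0

0


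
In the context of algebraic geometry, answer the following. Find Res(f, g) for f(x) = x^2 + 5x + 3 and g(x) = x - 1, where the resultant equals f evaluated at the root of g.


For Res(f, x - c), we evaluate f at x = c.
f(1) = 1^2 + 5*1 + 3
= 1 + 5 + 3
= 6 + 3 = 9
Res(f, g) = 9

9


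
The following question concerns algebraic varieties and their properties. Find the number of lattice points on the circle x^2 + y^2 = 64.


Systematically check integer values of x where x^2 <= 64.
For each valid x, check if 64 - x^2 is a perfect square.
x=0: 64 - 0 = 64, sqrt = 8 (valid)
x=8: 64 - 64 = 0, sqrt = 0 (valid)
Total integer solutions found: 4

4


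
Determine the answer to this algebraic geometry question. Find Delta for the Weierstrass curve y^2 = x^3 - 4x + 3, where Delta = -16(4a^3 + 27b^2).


Compute each component:
4a^3 = 4*(-4)^3 = 4*(-64) = -256
27b^2 = 27*3^2 = 27*9 = 243
4a^3 + 27b^2 = -256 + 243 = -13
Delta = -16*(-13) = 208

208


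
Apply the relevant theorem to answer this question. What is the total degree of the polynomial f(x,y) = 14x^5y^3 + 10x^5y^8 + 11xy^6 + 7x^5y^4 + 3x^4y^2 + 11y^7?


Examine each term for its total degree (sum of exponents).
  Term '14x^5y^3' has total degree 5+3 = 8.
  Term '10x^5y^8' has total degree 5+8 = 13.
  Term '11xy^6' has total degree 1+6 = 7.
  Term '7x^5y^4' has total degree 5+4 = 9.
  Term '3x^4y^2' has total degree 4+2 = 6.
  Term '11y^7' has total degree 0+7 = 7.
The maximum total degree among all terms is 13.

13


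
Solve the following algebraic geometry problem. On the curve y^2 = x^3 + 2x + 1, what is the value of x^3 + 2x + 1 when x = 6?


Compute x^3 + 2x + 1 at x = 6:
x^3 = 6^3 = 216
2*x = 2*6 = 12
Sum: 216 + 12 + 1 = 229

229


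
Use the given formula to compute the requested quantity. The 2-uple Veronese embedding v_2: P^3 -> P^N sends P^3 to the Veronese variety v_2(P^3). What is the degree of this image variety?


The Veronese variety v_2(P^3) has degree d^r.
d^r = 2^3 = 8

8


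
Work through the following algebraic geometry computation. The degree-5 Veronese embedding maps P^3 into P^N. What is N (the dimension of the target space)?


The Veronese embedding v_d: P^n -> P^N maps each point to all
degree-d monomials in n+1 homogeneous coordinates.
N = C(n+d, d) - 1
N = C(3+5, 5) - 1
N = C(8, 5) - 1
C(8, 5) = 56
N = 56 - 1 = 55

55


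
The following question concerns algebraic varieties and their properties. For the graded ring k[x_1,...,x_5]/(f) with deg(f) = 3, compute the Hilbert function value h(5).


For R = k[x_1,...,x_n]/(f) with f homogeneous of degree e:
The Hilbert series is (1 - t^e)/(1 - t)^n.
So h(d) = C(d+n-1, n-1) - C(d-e+n-1, n-1) for d >= e.
With n=5, e=3, d=5:
C(5+5-1, 5-1) = C(9, 4) = 126
C(5-3+5-1, 5-1) = C(6, 4) = 15
h(5) = 126 - 15 = 111

111


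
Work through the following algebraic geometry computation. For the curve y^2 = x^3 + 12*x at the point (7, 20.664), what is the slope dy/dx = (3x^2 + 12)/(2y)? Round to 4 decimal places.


Using implicit differentiation of y^2 = x^3 + 12*x:
2y * dy/dx = 3x^2 + 12
dy/dx = (3x^2 + 12)/(2y)
Numerator: 3*7^2 + 12 = 159
Denominator: 2*20.664 = 41.328
dy/dx = 159/41.328 = 3.8473

3.8473


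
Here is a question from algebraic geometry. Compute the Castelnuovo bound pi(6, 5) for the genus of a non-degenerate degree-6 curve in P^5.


Castelnuovo's bound: write d - 1 = m(r-1) + epsilon with 0 <= epsilon < r-1.
d - 1 = 6 - 1 = 5
r - 1 = 5 - 1 = 4
5 = 1*4 + 1, so m = 1, epsilon = 1
pi(d, r) = m(m-1)(r-1)/2 + m*epsilon
= 1*0*4/2 + 1*1
= 0/2 + 1
= 0 + 1 = 1

1


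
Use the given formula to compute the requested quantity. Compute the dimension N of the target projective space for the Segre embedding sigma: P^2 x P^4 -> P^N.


The Segre embedding maps P^m x P^n into P^N via
all products of coordinates from each factor.
N = (m+1)(n+1) - 1
N = (2+1)(4+1) - 1
N = 3*5 - 1
N = 15 - 1 = 14

14


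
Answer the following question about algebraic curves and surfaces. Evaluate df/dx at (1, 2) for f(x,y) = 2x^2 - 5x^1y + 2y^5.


df/dx = 2*2*x^1 + 1*(-5)*x^0*y
At (1,2): 2*2*1^1 + 1*(-5)*1^0*2
= 4 - 10
= -6

-6


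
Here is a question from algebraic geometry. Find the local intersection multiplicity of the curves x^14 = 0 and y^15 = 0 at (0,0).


The intersection multiplicity of V(x^a) and V(y^b) at the origin is:
I(O; V(x^14), V(y^15)) = dim_k(k[x,y]/(x^14, y^15))
A basis for k[x,y]/(x^14, y^15) is the set of monomials x^i * y^j
where 0 <= i < 14 and 0 <= j < 15.
The number of such monomials is 14 * 15 = 210

210


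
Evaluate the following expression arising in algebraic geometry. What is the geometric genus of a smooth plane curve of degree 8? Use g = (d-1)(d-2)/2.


Using the genus formula for smooth plane curves:
g = (d-1)(d-2)/2
g = (8-1)(8-2)/2
g = 7*6/2
g = 42/2 = 21

21


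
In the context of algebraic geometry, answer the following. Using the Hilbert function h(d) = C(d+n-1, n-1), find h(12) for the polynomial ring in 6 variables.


The Hilbert function for the polynomial ring in 6 variables is:
h(d) = C(d+n-1, n-1)
h(12) = C(12+6-1, 6-1) = C(17, 5)
= 17! / (5! * 12!)
= 6188

6188


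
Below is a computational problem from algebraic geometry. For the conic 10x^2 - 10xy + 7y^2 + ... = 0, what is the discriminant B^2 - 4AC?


The discriminant of a conic Ax^2 + Bxy + Cy^2 + ... = 0 is B^2 - 4AC.
B^2 = (-10)^2 = 100
4AC = 4*10*7 = 280
Discriminant = 100 - 280 = -180

-180


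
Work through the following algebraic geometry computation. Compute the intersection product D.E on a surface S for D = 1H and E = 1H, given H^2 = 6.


Using bilinearity of the intersection pairing on a surface S:
(aH).(bH) = ab * (H.H)
We have H^2 = 6.
D.E = (1H).(1H) = 1*1*6
= 1*6
= 6

6


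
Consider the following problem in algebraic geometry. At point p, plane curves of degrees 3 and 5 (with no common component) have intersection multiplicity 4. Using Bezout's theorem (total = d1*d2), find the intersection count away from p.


By Bezout's theorem, the total intersection number is d1 * d2.
Total = 3 * 5 = 15
Intersection multiplicity at p = 4
Remaining intersections = 15 - 4 = 11

11


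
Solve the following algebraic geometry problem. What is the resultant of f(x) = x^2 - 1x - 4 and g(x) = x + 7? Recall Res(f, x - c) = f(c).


For Res(f, x - c), we evaluate f at x = c.
f(-7) = (-7)^2 - 1*(-7) - 4
= 49 + 7 - 4
= 56 - 4 = 52
Res(f, g) = 52

52


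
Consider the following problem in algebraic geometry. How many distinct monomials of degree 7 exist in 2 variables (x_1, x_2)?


The number of degree-7 monomials in 2 variables is C(d+n-1, n-1).
= C(7+2-1, 2-1) = C(8, 1)
= 8

8


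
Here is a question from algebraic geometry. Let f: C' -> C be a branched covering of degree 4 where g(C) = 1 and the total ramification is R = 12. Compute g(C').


Riemann-Hurwitz formula: 2g' - 2 = d(2g - 2) + R
Given: d = 4, g = 1, R = 12
2g' - 2 = 4*(2*1 - 2) + 12
2g' - 2 = 4*0 + 12
2g' - 2 = 0 + 12 = 12
2g' = 14
g' = 7

7


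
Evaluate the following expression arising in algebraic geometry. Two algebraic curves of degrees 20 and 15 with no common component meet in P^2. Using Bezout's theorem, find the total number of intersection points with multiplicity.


Bezout's theorem states the intersection count equals the product of degrees.
Intersection count = 20 * 15 = 300

300


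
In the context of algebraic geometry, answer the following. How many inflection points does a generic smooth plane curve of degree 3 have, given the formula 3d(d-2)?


For a general smooth plane curve C of degree d, the inflection points are
the intersection of C with its Hessian curve, which has degree 3(d-2).
By Bezout, the total intersection number is d * 3(d-2) = 3 * 3 = 9.
For a general curve every flex is ordinary, so each contributes
multiplicity 1 to C·Hess(C), and the number of distinct inflection
points is 3d(d-2).
Inflection points = 3*3*(3-2) = 3*3*1 = 9

9


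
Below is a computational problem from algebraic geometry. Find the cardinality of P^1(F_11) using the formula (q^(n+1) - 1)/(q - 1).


P^1(F_11) has (q^(n+1) - 1)/(q - 1) points.
= 11^1 + 11^0
= 11 + 1
= 12

12


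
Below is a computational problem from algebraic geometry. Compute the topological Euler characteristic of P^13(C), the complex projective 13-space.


The complex projective space P^13 has one cell in each even real dimension 0, 2, ..., 26.
The cohomology groups are H^{2k}(P^13) = Z for k = 0,...,13, and 0 otherwise.
Euler characteristic = sum of Betti numbers = 1 per even-dimensional cohomology group.
chi(P^13) = 13 + 1 = 14

14


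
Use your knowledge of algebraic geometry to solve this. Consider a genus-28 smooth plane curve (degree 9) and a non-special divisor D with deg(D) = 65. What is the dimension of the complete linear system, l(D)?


First, compute the genus of a smooth plane curve of degree 9:
g = (d-1)(d-2)/2 = (9-1)(9-2)/2 = 28
For a non-special divisor D (i.e., h^1(D) = 0), Riemann-Roch gives:
l(D) = deg(D) - g + 1
Since deg(D) = 65 >= 2g - 1 = 55, D is non-special.
l(D) = 65 - 28 + 1 = 38

38


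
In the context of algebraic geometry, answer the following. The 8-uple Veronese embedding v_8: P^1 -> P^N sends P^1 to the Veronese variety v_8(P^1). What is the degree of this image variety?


The Veronese variety v_8(P^1) has degree d^r.
d^r = 8^1 = 8

8


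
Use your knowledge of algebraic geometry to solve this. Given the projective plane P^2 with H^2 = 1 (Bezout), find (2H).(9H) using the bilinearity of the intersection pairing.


Using bilinearity of the intersection pairing on the projective plane P^2:
(aH).(bH) = ab * (H.H)
We have H^2 = 1 (Bezout).
D.E = (2H).(9H) = 2*9*1
= 18*1
= 18

18


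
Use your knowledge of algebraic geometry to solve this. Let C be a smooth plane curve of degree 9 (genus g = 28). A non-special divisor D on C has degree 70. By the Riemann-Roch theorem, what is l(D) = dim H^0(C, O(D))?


First, compute the genus of a smooth plane curve of degree 9:
g = (d-1)(d-2)/2 = (9-1)(9-2)/2 = 28
For a non-special divisor D (i.e., h^1(D) = 0), Riemann-Roch gives:
l(D) = deg(D) - g + 1
Since deg(D) = 70 >= 2g - 1 = 55, D is non-special.
l(D) = 70 - 28 + 1 = 43

43


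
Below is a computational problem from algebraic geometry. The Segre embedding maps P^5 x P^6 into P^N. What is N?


The Segre embedding maps P^m x P^n into P^N via
all products of coordinates from each factor.
N = (m+1)(n+1) - 1
N = (5+1)(6+1) - 1
N = 6*7 - 1
N = 42 - 1 = 41

41


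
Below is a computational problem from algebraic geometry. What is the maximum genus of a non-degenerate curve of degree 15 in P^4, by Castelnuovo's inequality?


Castelnuovo's bound: write d - 1 = m(r-1) + epsilon with 0 <= epsilon < r-1.
d - 1 = 15 - 1 = 14
r - 1 = 4 - 1 = 3
14 = 4*3 + 2, so m = 4, epsilon = 2
pi(d, r) = m(m-1)(r-1)/2 + m*epsilon
= 4*3*3/2 + 4*2
= 36/2 + 8
= 18 + 8 = 26

26


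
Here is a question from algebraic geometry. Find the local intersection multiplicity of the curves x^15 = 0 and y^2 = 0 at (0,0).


The intersection multiplicity of V(x^a) and V(y^b) at the origin is:
I(O; V(x^15), V(y^2)) = dim_k(k[x,y]/(x^15, y^2))
A basis for k[x,y]/(x^15, y^2) is the set of monomials x^i * y^j
where 0 <= i < 15 and 0 <= j < 2.
The number of such monomials is 15 * 2 = 30

30


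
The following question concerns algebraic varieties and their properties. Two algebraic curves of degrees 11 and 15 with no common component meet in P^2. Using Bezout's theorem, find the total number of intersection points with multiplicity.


Bezout's theorem states the intersection count equals the product of degrees.
Intersection count = 11 * 15 = 165

165


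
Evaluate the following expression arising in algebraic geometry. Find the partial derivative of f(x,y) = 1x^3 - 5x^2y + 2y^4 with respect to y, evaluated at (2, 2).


df/dy = (-5)*x^2 + 4*2*y^3
At (2,2): (-5)*2^2 + 4*2*2^3
= -20 + 64
= 44

44


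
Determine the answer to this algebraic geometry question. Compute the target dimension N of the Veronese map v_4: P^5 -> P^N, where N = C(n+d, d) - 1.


The Veronese embedding v_d: P^n -> P^N maps each point to all
degree-d monomials in n+1 homogeneous coordinates.
N = C(n+d, d) - 1
N = C(5+4, 4) - 1
N = C(9, 4) - 1
C(9, 4) = 126
N = 126 - 1 = 125

125


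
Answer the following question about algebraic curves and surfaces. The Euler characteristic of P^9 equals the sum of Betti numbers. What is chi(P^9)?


The complex projective space P^9 has one cell in each even real dimension 0, 2, ..., 18.
The cohomology groups are H^{2k}(P^9) = Z for k = 0,...,9, and 0 otherwise.
Euler characteristic = sum of Betti numbers = 1 per even-dimensional cohomology group.
chi(P^9) = 9 + 1 = 10

10


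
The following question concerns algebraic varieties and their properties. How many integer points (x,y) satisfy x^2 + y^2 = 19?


Systematically check integer values of x where x^2 <= 19.
For each valid x, check if 19 - x^2 is a perfect square.
Total integer solutions found: 0

0


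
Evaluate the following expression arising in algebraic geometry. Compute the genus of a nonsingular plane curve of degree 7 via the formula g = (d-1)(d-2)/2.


Using the genus formula for smooth plane curves:
g = (d-1)(d-2)/2
g = (7-1)(7-2)/2
g = 6*5/2
g = 30/2 = 15

15


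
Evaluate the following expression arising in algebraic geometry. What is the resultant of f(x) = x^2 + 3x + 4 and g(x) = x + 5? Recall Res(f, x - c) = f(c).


For Res(f, x - c), we evaluate f at x = c.
f(-5) = (-5)^2 + 3*(-5) + 4
= 25 - 15 + 4
= 10 + 4 = 14
Res(f, g) = 14

14


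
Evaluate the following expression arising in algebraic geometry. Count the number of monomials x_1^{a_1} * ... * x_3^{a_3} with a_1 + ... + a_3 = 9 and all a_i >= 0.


The number of degree-9 monomials in 3 variables is C(d+n-1, n-1).
= C(9+3-1, 3-1) = C(11, 2)
= 55

55


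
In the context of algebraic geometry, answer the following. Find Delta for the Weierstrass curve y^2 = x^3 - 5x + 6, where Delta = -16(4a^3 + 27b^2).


Compute each component:
4a^3 = 4*(-5)^3 = 4*(-125) = -500
27b^2 = 27*6^2 = 27*36 = 972
4a^3 + 27b^2 = -500 + 972 = 472
Delta = -16*472 = -7552

-7552


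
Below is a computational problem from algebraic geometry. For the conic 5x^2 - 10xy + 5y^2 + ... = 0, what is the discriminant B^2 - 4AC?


The discriminant of a conic Ax^2 + Bxy + Cy^2 + ... = 0 is B^2 - 4AC.
B^2 = (-10)^2 = 100
4AC = 4*5*5 = 100
Discriminant = 100 - 100 = 0

0


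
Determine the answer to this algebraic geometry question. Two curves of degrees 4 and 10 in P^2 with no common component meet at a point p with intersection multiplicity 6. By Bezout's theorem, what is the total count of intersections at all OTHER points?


By Bezout's theorem, the total intersection number is d1 * d2.
Total = 4 * 10 = 40
Intersection multiplicity at p = 6
Remaining intersections = 40 - 6 = 34

34


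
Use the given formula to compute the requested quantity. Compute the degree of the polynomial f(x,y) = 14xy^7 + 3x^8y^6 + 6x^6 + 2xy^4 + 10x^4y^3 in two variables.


Examine each term for its total degree (sum of exponents).
  Term '14xy^7' has total degree 1+7 = 8.
  Term '3x^8y^6' has total degree 8+6 = 14.
  Term '6x^6' has total degree 6+0 = 6.
  Term '2xy^4' has total degree 1+4 = 5.
  Term '10x^4y^3' has total degree 4+3 = 7.
The maximum total degree among all terms is 14.

14
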